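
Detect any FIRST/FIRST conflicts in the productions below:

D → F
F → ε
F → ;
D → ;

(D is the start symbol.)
FIRST sets of the non-terminals at (or reachable through a nullable prefix from) the front of some alternative:
  FIRST(F) = { ';', ε }

Productions for D:
  D → F: FIRST = { ';', ε }
  D → ;: FIRST = { ';' }
Productions for F:
  F → ε: FIRST = { ε }
  F → ;: FIRST = { ';' }

Conflict for D: D → F and D → ;
  Overlap: { ';' }

Answer: Yes. D → F / D → ';' on { ';' }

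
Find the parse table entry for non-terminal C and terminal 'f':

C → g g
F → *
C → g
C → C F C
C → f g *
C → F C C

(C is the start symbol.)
C → C F C, C → f g *

To find M[C, 'f'], we find productions for C where 'f' is in the predict set (PREDICT(N → α) = (FIRST(α) \ {ε}) ∪ (FOLLOW(N) if α ⇒* ε)).

Relevant sets:
  FIRST(C) = { '*', 'f', 'g' }
  FIRST(F) = { '*' }

C → g g: PREDICT = { 'g' }
C → g: PREDICT = { 'g' }
C → C F C: PREDICT = { '*', 'f', 'g' }
  'f' is in predict set, so this production goes in M[C, 'f']
C → f g *: PREDICT = { 'f' }
  'f' is in predict set, so this production goes in M[C, 'f']
C → F C C: PREDICT = { '*' }

M[C, 'f'] = C → C F C, C → f g *  (a multiply-defined cell — the grammar is not LL(1))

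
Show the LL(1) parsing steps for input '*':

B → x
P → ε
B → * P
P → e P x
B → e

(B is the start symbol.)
Stack is shown with the top on the left.

Stack  Input  Action
--------------------
B $    * $    output B → * P
* P $  * $    match '*'
P $    $      output P → ε
$      $      accept

The string is accepted.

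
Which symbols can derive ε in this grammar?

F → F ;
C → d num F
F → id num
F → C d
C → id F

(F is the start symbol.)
A non-terminal is nullable if it can derive ε (the empty string): either it has an ε-production, or it has a production whose right-hand side consists entirely of nullable non-terminals.

There are no ε-productions, so no non-terminal can derive ε.
No non-terminals are nullable.

Answer: None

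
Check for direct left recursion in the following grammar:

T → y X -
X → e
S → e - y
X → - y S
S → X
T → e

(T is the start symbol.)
T → y X -: starts with y
X → e: starts with e
S → e - y: starts with e
X → - y S: starts with '-'
S → X: starts with X
T → e: starts with e

No direct left recursion found.

Answer: No direct left recursion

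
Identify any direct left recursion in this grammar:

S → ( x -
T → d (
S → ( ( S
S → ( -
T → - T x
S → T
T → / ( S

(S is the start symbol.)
No direct left recursion

Direct left recursion occurs when N → N α for some non-terminal N (the right-hand side begins with the left-hand side itself).

S → ( x -: starts with '('
T → d (: starts with d
S → ( ( S: starts with '('
S → ( -: starts with '('
T → - T x: starts with '-'
S → T: starts with T
T → / ( S: starts with '/'

No direct left recursion found.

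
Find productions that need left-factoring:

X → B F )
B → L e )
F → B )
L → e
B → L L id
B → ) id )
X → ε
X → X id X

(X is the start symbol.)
Left-factoring is needed when two productions for the same non-terminal
share a common prefix on the right-hand side.

Productions for X:
  X → B F )
  X → ε
  X → X id X
Productions for B:
  B → L e )
  B → L L id
  B → ) id )

Found common prefix 'L' in productions for B

Answer: Yes, B has productions with common prefix 'L'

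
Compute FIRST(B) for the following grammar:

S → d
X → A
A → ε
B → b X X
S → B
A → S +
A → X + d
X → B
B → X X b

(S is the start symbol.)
To compute FIRST(B), examine every production with B on the left-hand side, reading each right-hand side left to right until a non-nullable symbol is reached.

FIRST sets of the other non-terminals involved (by the same procedure, iterated to a fixed point):
  FIRST(X) = { '+', 'b', 'd', ε }

From B → b X X:
  - b is a terminal: add 'b' and stop
From B → X X b:
  - X is a non-terminal: add FIRST(X) \ {ε} = { '+', 'b', 'd' }
    X is nullable, so continue to the next symbol
  - X is a non-terminal: add FIRST(X) \ {ε} = { '+', 'b', 'd' }
    X is nullable, so continue to the next symbol
  - b is a terminal: add 'b' and stop

Collecting: FIRST(B) = { '+', 'b', 'd' }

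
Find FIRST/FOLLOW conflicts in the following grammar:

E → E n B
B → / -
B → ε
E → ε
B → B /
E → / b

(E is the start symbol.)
Yes. E → E n B with FOLLOW(E) on { 'n' }; B → '/' '-' with FOLLOW(B) on { '/' }; B → B '/' with FOLLOW(B) on { '/' }

Nullable non-terminals: B, E.
FIRST sets used below: FIRST(B) = { '/', ε }, FIRST(E) = { '/', 'n', ε }

B: nullable alternative(s) B → ε; FOLLOW(B) = { $, '/', 'n' }
  B → / -: FIRST \ {ε} = { '/' } — overlaps FOLLOW(B) on { '/' }: CONFLICT
  B → ε: FIRST \ {ε} = { } — this is the only nullable alternative, skip
  B → B /: FIRST \ {ε} = { '/' } — overlaps FOLLOW(B) on { '/' }: CONFLICT

E: nullable alternative(s) E → ε; FOLLOW(E) = { $, 'n' }
  E → E n B: FIRST \ {ε} = { '/', 'n' } — overlaps FOLLOW(E) on { 'n' }: CONFLICT
  E → ε: FIRST \ {ε} = { } — this is the only nullable alternative, skip
  E → / b: FIRST \ {ε} = { '/' } — disjoint from FOLLOW(E)

So the grammar has 3 FIRST/FOLLOW conflicts (marked CONFLICT above).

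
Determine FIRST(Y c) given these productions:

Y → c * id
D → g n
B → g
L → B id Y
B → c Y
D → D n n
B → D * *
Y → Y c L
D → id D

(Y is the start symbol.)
FIRST sets of the non-terminals involved (from the grammar, by fixed-point iteration):
  FIRST(Y) = { 'c' }

To compute FIRST(Y c), process the symbols left to right:
Symbol Y is a non-terminal. Add FIRST(Y) \ {ε} = { 'c' }
Y is not nullable (ε ∉ FIRST(Y)), so stop here.
FIRST(Y c) = { 'c' }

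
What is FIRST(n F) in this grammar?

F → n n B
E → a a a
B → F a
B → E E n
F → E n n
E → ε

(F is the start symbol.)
To compute FIRST(n F), process the symbols left to right:
Symbol n is a terminal. Add 'n' and stop.
FIRST(n F) = { 'n' }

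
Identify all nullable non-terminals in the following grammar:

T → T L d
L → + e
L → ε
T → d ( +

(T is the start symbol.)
{ 'L' }

A non-terminal is nullable if it can derive ε (the empty string): either it has an ε-production, or it has a production whose right-hand side consists entirely of nullable non-terminals.

ε-productions: L → ε
So L is immediately nullable.
No further non-terminal can be added: every production for the remaining non-terminals contains a terminal or a non-nullable non-terminal.
Nullable = { 'L' }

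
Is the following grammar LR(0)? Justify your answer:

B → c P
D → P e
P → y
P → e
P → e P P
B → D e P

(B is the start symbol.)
A grammar is LR(0) if no state in the canonical LR(0) collection has:
  - both a shift item (dot before a terminal) and a complete item (shift-reduce conflict), or
  - two or more complete items (reduce-reduce conflict; the accept item [B' → B .] counts as a complete item here).

Augment with B' → B and build the canonical LR(0) collection (I0 = CLOSURE({[B' → . B]}), then GOTO on every symbol after a dot until no new states appear). It has 13 states:
  I0: { [B → . D e P], [B → . c P], [B' → . B], [D → . P e], [P → . e P P], [P → . e], [P → . y] }  — shift
  I1: { [B' → B .] }  — accept
  I2: { [B → D . e P] }  — shift
  I3: { [D → P . e] }  — shift
  I4: { [B → c . P], [P → . e P P], [P → . e], [P → . y] }  — shift
  I5: { [P → . e P P], [P → . e], [P → . y], [P → e . P P], [P → e .] }  — shift, reduce
  I6: { [P → y .] }  — reduce
  I7: { [P → . e P P], [P → . e], [P → . y], [P → e P . P] }  — shift
  I8: { [P → e P P .] }  — reduce
  I9: { [B → c P .] }  — reduce
  I10: { [D → P e .] }  — reduce
  I11: { [B → D e . P], [P → . e P P], [P → . e], [P → . y] }  — shift
  I12: { [B → D e P .] }  — reduce

Conflict in state I5:
  Shift-reduce conflict between [P → e .] and [P → . e]
So the grammar is NOT LR(0).

Answer: No. Shift-reduce conflict between [P → e .] and [P → . e]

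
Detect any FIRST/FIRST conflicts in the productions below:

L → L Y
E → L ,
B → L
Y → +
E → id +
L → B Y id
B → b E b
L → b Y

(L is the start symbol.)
Yes. L → L Y / L → B Y id on { 'b' }; L → L Y / L → b Y on { 'b' }; L → B Y id / L → b Y on { 'b' }; B → L / B → b E b on { 'b' }

A FIRST/FIRST conflict occurs when two productions N → α and N → β for the same non-terminal have FIRST(α) ∩ FIRST(β) ≠ ∅ (with ε ∈ FIRST of a nullable right-hand side, so two nullable alternatives also conflict).

FIRST sets of the non-terminals at (or reachable through a nullable prefix from) the front of some alternative:
  FIRST(L) = { 'b' }
  FIRST(B) = { 'b' }

Productions for L:
  L → L Y: FIRST = { 'b' }
  L → B Y id: FIRST = { 'b' }
  L → b Y: FIRST = { 'b' }
Productions for E:
  E → L ,: FIRST = { 'b' }
  E → id +: FIRST = { 'id' }
Productions for B:
  B → L: FIRST = { 'b' }
  B → b E b: FIRST = { 'b' }
Y has only one production, so no FIRST/FIRST conflict is possible there.

Conflict for L: L → L Y and L → B Y id
  Overlap: { 'b' }
Conflict for L: L → L Y and L → b Y
  Overlap: { 'b' }
Conflict for L: L → B Y id and L → b Y
  Overlap: { 'b' }
Conflict for B: B → L and B → b E b
  Overlap: { 'b' }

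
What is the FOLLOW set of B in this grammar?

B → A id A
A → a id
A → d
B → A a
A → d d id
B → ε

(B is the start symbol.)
{ $ }

B is the start symbol, so $ ∈ FOLLOW(B).
B does not occur on any right-hand side.

Taking the union: FOLLOW(B) = { $ }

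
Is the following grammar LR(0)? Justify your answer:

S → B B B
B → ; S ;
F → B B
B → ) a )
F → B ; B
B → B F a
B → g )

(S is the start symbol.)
No. Shift-reduce conflict between [F → B B .] and [B → . ) a )]

Augment with S' → S and build the canonical LR(0) collection (I0 = CLOSURE({[S' → . S]}), then GOTO on every symbol after a dot until no new states appear). It has 18 states:
  I0: { [B → . ) a )], [B → . ; S ;], [B → . B F a], [B → . g )], [S → . B B B], [S' → . S] }  — shift
  I1: { [B → ) . a )] }  — shift
  I2: { [B → . ) a )], [B → . ; S ;], [B → . B F a], [B → . g )], [B → ; . S ;], [S → . B B B] }  — shift
  I3: { [B → . ) a )], [B → . ; S ;], [B → . B F a], [B → . g )], [B → B . F a], [F → . B ; B], [F → . B B], [S → B . B B] }  — shift
  I4: { [S' → S .] }  — accept
  I5: { [B → g . )] }  — shift
  I6: { [B → g ) .] }  — reduce
  I7: { [B → . ) a )], [B → . ; S ;], [B → . B F a], [B → . g )], [B → B . F a], [F → . B ; B], [F → . B B], [F → B . ; B], [F → B . B], [S → B B . B] }  — shift
  I8: { [B → B F . a] }  — shift
  I9: { [B → B F a .] }  — reduce
  I10: { [B → . ) a )], [B → . ; S ;], [B → . B F a], [B → . g )], [B → ; . S ;], [F → B ; . B], [S → . B B B] }  — shift
  I11: { [B → . ) a )], [B → . ; S ;], [B → . B F a], [B → . g )], [B → B . F a], [F → . B ; B], [F → . B B], [F → B . ; B], [F → B . B], [F → B B .], [S → B B B .] }  — shift, 2 reduces
  I12: { [B → . ) a )], [B → . ; S ;], [B → . B F a], [B → . g )], [B → B . F a], [F → . B ; B], [F → . B B], [F → B . ; B], [F → B . B], [F → B B .] }  — shift, reduce
  I13: { [B → . ) a )], [B → . ; S ;], [B → . B F a], [B → . g )], [B → B . F a], [F → . B ; B], [F → . B B], [F → B ; B .], [S → B . B B] }  — shift, reduce
  I14: { [B → ; S . ;] }  — shift
  I15: { [B → ; S ; .] }  — reduce
  I16: { [B → ) a . )] }  — shift
  I17: { [B → ) a ) .] }  — reduce

Conflict in state I11:
  Shift-reduce conflict between [F → B B .] and [B → . ) a )]
So the grammar is NOT LR(0).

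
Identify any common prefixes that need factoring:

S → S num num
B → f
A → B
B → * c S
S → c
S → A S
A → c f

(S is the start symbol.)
Left-factoring is needed when two productions for the same non-terminal
share a common prefix on the right-hand side.

Productions for S:
  S → S num num
  S → c
  S → A S
Productions for B:
  B → f
  B → * c S
Productions for A:
  A → B
  A → c f

No common prefixes found.

Answer: No, left-factoring is not needed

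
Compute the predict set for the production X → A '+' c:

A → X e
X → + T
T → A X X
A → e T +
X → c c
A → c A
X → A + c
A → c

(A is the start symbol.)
PREDICT(X → A '+' c) = (FIRST(RHS) \ {ε}) ∪ (FOLLOW(X) if ε ∈ FIRST(RHS), i.e. RHS ⇒* ε)
FIRST(A) = { '+', 'c', 'e' }
FIRST(A '+' c) = { '+', 'c', 'e' }
ε ∉ FIRST(A '+' c), so FOLLOW(X) is not added.
PREDICT(X → A '+' c) = { '+', 'c', 'e' }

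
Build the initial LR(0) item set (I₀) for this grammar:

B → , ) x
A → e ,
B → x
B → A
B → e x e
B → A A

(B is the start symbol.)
{ [A → . e ,], [B → . , ) x], [B → . A A], [B → . A], [B → . e x e], [B → . x], [B' → . B] }

First, augment the grammar with B' → B
I₀ = CLOSURE({ [B' → . B] }):
  [B' → . B] has the dot before B: add [B → . , ) x], [B → . x], [B → . A], [B → . e x e], [B → . A A]
  [B → . A] has the dot before A: add [A → . e ,]
No further items can be added.

I₀ = { [A → . e ,], [B → . , ) x], [B → . A A], [B → . A], [B → . e x e], [B → . x], [B' → . B] }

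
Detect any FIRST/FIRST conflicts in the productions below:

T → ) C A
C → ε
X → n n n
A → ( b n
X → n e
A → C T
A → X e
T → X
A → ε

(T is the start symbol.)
Yes. X → n n n / X → n e on { 'n' }; A → C T / A → X e on { 'n' }

A FIRST/FIRST conflict occurs when two productions N → α and N → β for the same non-terminal have FIRST(α) ∩ FIRST(β) ≠ ∅ (with ε ∈ FIRST of a nullable right-hand side, so two nullable alternatives also conflict).

FIRST sets of the non-terminals at (or reachable through a nullable prefix from) the front of some alternative:
  FIRST(X) = { 'n' }
  FIRST(C) = { ε }
  FIRST(T) = { ')', 'n' }

Productions for T:
  T → ) C A: FIRST = { ')' }
  T → X: FIRST = { 'n' }
Productions for X:
  X → n n n: FIRST = { 'n' }
  X → n e: FIRST = { 'n' }
Productions for A:
  A → ( b n: FIRST = { '(' }
  A → C T: FIRST = { ')', 'n' }
  A → X e: FIRST = { 'n' }
  A → ε: FIRST = { ε }
C has only one production, so no FIRST/FIRST conflict is possible there.

Conflict for X: X → n n n and X → n e
  Overlap: { 'n' }
Conflict for A: A → C T and A → X e
  Overlap: { 'n' }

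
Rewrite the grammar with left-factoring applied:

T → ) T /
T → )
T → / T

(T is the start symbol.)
T → ) T'
T' → T /
T' → ε
T → / T

Left-factoring transforms A → αβ₁ | αβ₂ into A → αA' and A' → β₁ | β₂
(α is the longest common prefix among the alternatives). Repeat until
no nonterminal has two alternatives with a common prefix.

Round 1: T has alternatives sharing prefix ')'. Introduce T': T → ) T'
  Add: T' → T /
  Add: T' → ε

No remaining common prefixes — done.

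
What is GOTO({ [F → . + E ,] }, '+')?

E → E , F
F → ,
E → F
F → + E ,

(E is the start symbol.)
GOTO(I, '+') = CLOSURE({ [A → αX.β] : [A → α.Xβ] ∈ I, X = '+' })

Items with dot before '+', with the dot advanced:
  [F → . + E ,] → [F → + . E ,]
Closure of the advanced items:
  [F → + . E ,] has the dot before E: add [E → . E , F], [E → . F]
  [E → . F] has the dot before F: add [F → . ,], [F → . + E ,]

GOTO = { [E → . E , F], [E → . F], [F → + . E ,], [F → . + E ,], [F → . ,] }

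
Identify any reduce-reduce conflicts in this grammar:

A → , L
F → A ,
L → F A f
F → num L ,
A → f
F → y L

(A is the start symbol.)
No reduce-reduce conflicts

A reduce-reduce conflict occurs when an LR(0) state has two complete items [A → α .] and [B → β .] — both call for a reduction, and with no lookahead the parser cannot choose between them.

Augment with A' → A and build the canonical LR(0) collection (I0 = CLOSURE({[A' → . A]}), then GOTO on every symbol after a dot until no new states appear). It has 15 states:
  I0: { [A → . , L], [A → . f], [A' → . A] }  — shift
  I1: { [A → , . L], [A → . , L], [A → . f], [F → . A ,], [F → . num L ,], [F → . y L], [L → . F A f] }  — shift
  I2: { [A' → A .] }  — accept
  I3: { [A → f .] }  — reduce
  I4: { [F → A . ,] }  — shift
  I5: { [A → . , L], [A → . f], [L → F . A f] }  — shift
  I6: { [A → , L .] }  — reduce
  I7: { [A → . , L], [A → . f], [F → . A ,], [F → . num L ,], [F → . y L], [F → num . L ,], [L → . F A f] }  — shift
  I8: { [A → . , L], [A → . f], [F → . A ,], [F → . num L ,], [F → . y L], [F → y . L], [L → . F A f] }  — shift
  I9: { [F → y L .] }  — reduce
  I10: { [F → num L . ,] }  — shift
  I11: { [F → num L , .] }  — reduce
  I12: { [L → F A . f] }  — shift
  I13: { [L → F A f .] }  — reduce
  I14: { [F → A , .] }  — reduce

No state contains more than one complete item.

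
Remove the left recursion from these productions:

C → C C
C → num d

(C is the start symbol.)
C → num d C'
C' → C C'
C' → ε

C is directly left-recursive. The standard transformation for
  A → A α₁ | ... | A α_m | β₁ | ... | β_n
is
  A  → β₁ A' | ... | β_n A'
  A' → α₁ A' | ... | α_m A' | ε

C → num d becomes C → num d C'
C → C C becomes C' → C C'
Add C' → ε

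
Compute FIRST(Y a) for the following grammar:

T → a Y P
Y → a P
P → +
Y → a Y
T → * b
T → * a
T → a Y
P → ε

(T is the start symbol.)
{ 'a' }

FIRST sets of the non-terminals involved (from the grammar, by fixed-point iteration):
  FIRST(Y) = { 'a' }

To compute FIRST(Y a), process the symbols left to right:
Symbol Y is a non-terminal. Add FIRST(Y) \ {ε} = { 'a' }
Y is not nullable (ε ∉ FIRST(Y)), so stop here.
FIRST(Y a) = { 'a' }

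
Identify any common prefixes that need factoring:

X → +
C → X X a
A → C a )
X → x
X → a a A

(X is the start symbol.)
Left-factoring is needed when two productions for the same non-terminal
share a common prefix on the right-hand side.

Productions for X:
  X → +
  X → x
  X → a a A

No common prefixes found.

Answer: No, left-factoring is not needed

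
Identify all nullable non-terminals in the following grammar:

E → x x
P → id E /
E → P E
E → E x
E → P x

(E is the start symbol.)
There are no ε-productions, so no non-terminal can derive ε.
No non-terminals are nullable.

Answer: None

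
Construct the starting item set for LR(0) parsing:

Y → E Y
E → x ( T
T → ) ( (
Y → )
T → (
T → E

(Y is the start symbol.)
First, augment the grammar with Y' → Y
I₀ = CLOSURE({ [Y' → . Y] }):
  [Y' → . Y] has the dot before Y: add [Y → . E Y], [Y → . )]
  [Y → . E Y] has the dot before E: add [E → . x ( T]
No further items can be added.

I₀ = { [E → . x ( T], [Y → . )], [Y → . E Y], [Y' → . Y] }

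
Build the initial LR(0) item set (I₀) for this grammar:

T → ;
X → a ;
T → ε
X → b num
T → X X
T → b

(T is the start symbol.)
First, augment the grammar with T' → T
I₀ = CLOSURE({ [T' → . T] }):
  [T' → . T] has the dot before T: add [T → . ;], [T → .], [T → . X X], [T → . b]
  [T → . X X] has the dot before X: add [X → . a ;], [X → . b num]
No further items can be added.

I₀ = { [T → . ;], [T → . X X], [T → . b], [T → .], [T' → . T], [X → . a ;], [X → . b num] }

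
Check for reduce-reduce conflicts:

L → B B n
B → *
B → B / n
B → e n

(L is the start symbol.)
No reduce-reduce conflicts

A reduce-reduce conflict occurs when an LR(0) state has two complete items [A → α .] and [B → β .] — both call for a reduction, and with no lookahead the parser cannot choose between them.

Augment with L' → L and build the canonical LR(0) collection (I0 = CLOSURE({[L' → . L]}), then GOTO on every symbol after a dot until no new states appear). It has 10 states:
  I0: { [B → . *], [B → . B / n], [B → . e n], [L → . B B n], [L' → . L] }  — shift
  I1: { [B → * .] }  — reduce
  I2: { [B → . *], [B → . B / n], [B → . e n], [B → B . / n], [L → B . B n] }  — shift
  I3: { [L' → L .] }  — accept
  I4: { [B → e . n] }  — shift
  I5: { [B → e n .] }  — reduce
  I6: { [B → B / . n] }  — shift
  I7: { [B → B . / n], [L → B B . n] }  — shift
  I8: { [L → B B n .] }  — reduce
  I9: { [B → B / n .] }  — reduce

No state contains more than one complete item.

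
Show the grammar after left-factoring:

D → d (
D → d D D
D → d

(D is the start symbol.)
Left-factoring transforms A → αβ₁ | αβ₂ into A → αA' and A' → β₁ | β₂
(α is the longest common prefix among the alternatives). Repeat until
no nonterminal has two alternatives with a common prefix.

Round 1: D has alternatives sharing prefix 'd'. Introduce D': D → d D'
  Add: D' → (
  Add: D' → D D
  Add: D' → ε

No remaining common prefixes — done.

Resulting grammar:
D → d D'
D' → (
D' → D D
D' → ε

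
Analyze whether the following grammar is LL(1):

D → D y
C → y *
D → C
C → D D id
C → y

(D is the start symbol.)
Relevant sets:
  FIRST(D) = { 'y' }
  FIRST(C) = { 'y' }

For D:
  PREDICT(D → D y) = { 'y' }
  PREDICT(D → C) = { 'y' }
For C:
  PREDICT(C → y '*') = { 'y' }
  PREDICT(C → D D id) = { 'y' }
  PREDICT(C → y) = { 'y' }

Conflict found: Predict set conflict for D: { 'y' }
The grammar is NOT LL(1).

Answer: No. Predict set conflict for D: { 'y' }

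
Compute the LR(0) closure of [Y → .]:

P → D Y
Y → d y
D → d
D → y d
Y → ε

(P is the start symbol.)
To compute CLOSURE, for each item [A → α.Bβ] where B is a non-terminal, add [B → .γ] for all productions B → γ; repeat for the newly added items until nothing changes.

Start with: [Y → .]
The dot is at the end, so nothing is added.

CLOSURE = { [Y → .] }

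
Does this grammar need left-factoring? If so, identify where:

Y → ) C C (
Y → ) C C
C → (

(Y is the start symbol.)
Left-factoring is needed when two productions for the same non-terminal
share a common prefix on the right-hand side.

Productions for Y:
  Y → ) C C (
  Y → ) C C

Found common prefix ') C C' in productions for Y

Answer: Yes, Y has productions with common prefix ') C C'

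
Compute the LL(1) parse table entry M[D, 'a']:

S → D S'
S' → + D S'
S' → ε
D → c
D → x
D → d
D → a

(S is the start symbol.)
D → a

To find M[D, 'a'], we find productions for D where 'a' is in the predict set (PREDICT(N → α) = (FIRST(α) \ {ε}) ∪ (FOLLOW(N) if α ⇒* ε)).

D → c: PREDICT = { 'c' }
D → x: PREDICT = { 'x' }
D → d: PREDICT = { 'd' }
D → a: PREDICT = { 'a' }
  'a' is in predict set, so this production goes in M[D, 'a']

M[D, 'a'] = D → a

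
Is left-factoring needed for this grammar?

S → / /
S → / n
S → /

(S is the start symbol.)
Yes, S has productions with common prefix '/'

Left-factoring is needed when two productions for the same non-terminal
share a common prefix on the right-hand side.

Productions for S:
  S → / /
  S → / n
  S → /

Found common prefix '/' in productions for S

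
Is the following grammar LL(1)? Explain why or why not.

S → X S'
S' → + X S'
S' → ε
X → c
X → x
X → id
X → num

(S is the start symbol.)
Yes, the grammar is LL(1).

Relevant sets:
  FOLLOW(S') = { $ }

For S':
  PREDICT(S' → '+' X S') = { '+' }
  PREDICT(S' → ε) = { $ }
For X:
  PREDICT(X → c) = { 'c' }
  PREDICT(X → x) = { 'x' }
  PREDICT(X → id) = { 'id' }
  PREDICT(X → num) = { 'num' }
S has a single production, so nothing to check there.

All predict sets are disjoint. The grammar IS LL(1).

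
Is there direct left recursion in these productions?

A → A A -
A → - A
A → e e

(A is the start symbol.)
Direct left recursion occurs when N → N α for some non-terminal N (the right-hand side begins with the left-hand side itself).

A → A A -: LEFT RECURSIVE (starts with A)
A → - A: starts with '-'
A → e e: starts with e

The grammar has direct left recursion on: A.

Answer: Yes, A is left-recursive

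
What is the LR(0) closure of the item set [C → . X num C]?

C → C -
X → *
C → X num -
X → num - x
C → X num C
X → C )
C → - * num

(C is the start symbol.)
To compute CLOSURE, for each item [A → α.Bβ] where B is a non-terminal, add [B → .γ] for all productions B → γ; repeat for the newly added items until nothing changes.

Start with: [C → . X num C]
  [C → . X num C] has the dot before X: add [X → . *], [X → . num - x], [X → . C )]
  [X → . C )] has the dot before C: add [C → . C -], [C → . X num -], [C → . - * num]
No further items can be added.

CLOSURE = { [C → . - * num], [C → . C -], [C → . X num -], [C → . X num C], [X → . *], [X → . C )], [X → . num - x] }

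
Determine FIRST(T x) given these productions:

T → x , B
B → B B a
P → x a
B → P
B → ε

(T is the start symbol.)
{ 'x' }

FIRST sets of the non-terminals involved (from the grammar, by fixed-point iteration):
  FIRST(T) = { 'x' }

To compute FIRST(T x), process the symbols left to right:
Symbol T is a non-terminal. Add FIRST(T) \ {ε} = { 'x' }
T is not nullable (ε ∉ FIRST(T)), so stop here.
FIRST(T x) = { 'x' }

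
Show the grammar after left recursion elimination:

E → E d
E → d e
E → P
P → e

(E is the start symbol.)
E is directly left-recursive. The standard transformation for
  A → A α₁ | ... | A α_m | β₁ | ... | β_n
is
  A  → β₁ A' | ... | β_n A'
  A' → α₁ A' | ... | α_m A' | ε

E → d e becomes E → d e E'
E → P becomes E → P E'
E → E d becomes E' → d E'
Add E' → ε

Productions for other non-terminals are unchanged:
  P → e

Resulting grammar:
E → d e E'
E → P E'
E' → d E'
E' → ε
P → e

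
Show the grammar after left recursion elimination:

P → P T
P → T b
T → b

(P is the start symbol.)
P → T b P'
P' → T P'
P' → ε
T → b

P is directly left-recursive. The standard transformation for
  A → A α₁ | ... | A α_m | β₁ | ... | β_n
is
  A  → β₁ A' | ... | β_n A'
  A' → α₁ A' | ... | α_m A' | ε

P → T b becomes P → T b P'
P → P T becomes P' → T P'
Add P' → ε

Productions for other non-terminals are unchanged:
  T → b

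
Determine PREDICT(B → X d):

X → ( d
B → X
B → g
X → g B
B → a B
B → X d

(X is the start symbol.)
PREDICT(B → X d) = (FIRST(RHS) \ {ε}) ∪ (FOLLOW(B) if ε ∈ FIRST(RHS), i.e. RHS ⇒* ε)
FIRST(X) = { '(', 'g' }
FIRST(X d) = { '(', 'g' }
ε ∉ FIRST(X d), so FOLLOW(B) is not added.
PREDICT(B → X d) = { '(', 'g' }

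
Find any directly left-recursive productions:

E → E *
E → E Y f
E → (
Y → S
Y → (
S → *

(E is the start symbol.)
Yes, E is left-recursive

E → E *: LEFT RECURSIVE (starts with E)
E → E Y f: LEFT RECURSIVE (starts with E)
E → (: starts with '('
Y → S: starts with S
Y → (: starts with '('
S → *: starts with '*'

The grammar has direct left recursion on: E.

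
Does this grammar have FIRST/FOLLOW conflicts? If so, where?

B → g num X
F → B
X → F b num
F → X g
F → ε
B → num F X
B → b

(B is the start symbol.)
Yes. F → B with FOLLOW(F) on { 'b', 'g', 'num' }; F → X g with FOLLOW(F) on { 'b', 'g', 'num' }

A FIRST/FOLLOW conflict occurs when a non-terminal N has a nullable alternative N → β (β ⇒* ε) and another alternative N → α with FIRST(α) ∩ FOLLOW(N) ≠ ∅: on such a lookahead the parser cannot decide between expanding α and letting N vanish via β.

Nullable non-terminals: F.
FIRST sets used below: FIRST(B) = { 'b', 'g', 'num' }, FIRST(X) = { 'b', 'g', 'num' }

F: nullable alternative(s) F → ε; FOLLOW(F) = { 'b', 'g', 'num' }
  F → B: FIRST \ {ε} = { 'b', 'g', 'num' } — overlaps FOLLOW(F) on { 'b', 'g', 'num' }: CONFLICT
  F → X g: FIRST \ {ε} = { 'b', 'g', 'num' } — overlaps FOLLOW(F) on { 'b', 'g', 'num' }: CONFLICT
  F → ε: FIRST \ {ε} = { } — this is the only nullable alternative, skip

B, X have no nullable alternative, so no FIRST/FOLLOW check is needed there.

So the grammar has 2 FIRST/FOLLOW conflicts (marked CONFLICT above).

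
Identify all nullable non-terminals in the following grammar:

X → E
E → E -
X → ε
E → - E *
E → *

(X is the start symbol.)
{ 'X' }

A non-terminal is nullable if it can derive ε (the empty string): either it has an ε-production, or it has a production whose right-hand side consists entirely of nullable non-terminals.

ε-productions: X → ε
So X is immediately nullable.
No further non-terminal can be added: every production for the remaining non-terminals contains a terminal or a non-nullable non-terminal.
Nullable = { 'X' }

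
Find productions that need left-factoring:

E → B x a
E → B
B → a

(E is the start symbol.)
Left-factoring is needed when two productions for the same non-terminal
share a common prefix on the right-hand side.

Productions for E:
  E → B x a
  E → B

Found common prefix 'B' in productions for E

Answer: Yes, E has productions with common prefix 'B'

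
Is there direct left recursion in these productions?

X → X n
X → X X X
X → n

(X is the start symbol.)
Direct left recursion occurs when N → N α for some non-terminal N (the right-hand side begins with the left-hand side itself).

X → X n: LEFT RECURSIVE (starts with X)
X → X X X: LEFT RECURSIVE (starts with X)
X → n: starts with n

The grammar has direct left recursion on: X.

Answer: Yes, X is left-recursive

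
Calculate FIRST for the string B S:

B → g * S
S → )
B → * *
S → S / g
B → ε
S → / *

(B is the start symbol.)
FIRST sets of the non-terminals involved (from the grammar, by fixed-point iteration):
  FIRST(B) = { '*', 'g', ε }
  FIRST(S) = { ')', '/' }

To compute FIRST(B S), process the symbols left to right:
Symbol B is a non-terminal. Add FIRST(B) \ {ε} = { '*', 'g' }
B is nullable (ε ∈ FIRST(B)), continue to the next symbol.
Symbol S is a non-terminal. Add FIRST(S) \ {ε} = { ')', '/' }
S is not nullable (ε ∉ FIRST(S)), so stop here.
FIRST(B S) = { ')', '*', '/', 'g' }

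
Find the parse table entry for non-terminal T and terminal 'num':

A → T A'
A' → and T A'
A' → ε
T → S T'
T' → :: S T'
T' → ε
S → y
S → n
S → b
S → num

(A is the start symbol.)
T → S T'

To find M[T, 'num'], we find productions for T where 'num' is in the predict set (PREDICT(N → α) = (FIRST(α) \ {ε}) ∪ (FOLLOW(N) if α ⇒* ε)).

Relevant sets:
  FIRST(S) = { 'b', 'n', 'num', 'y' }

T → S T': PREDICT = { 'b', 'n', 'num', 'y' }
  'num' is in predict set, so this production goes in M[T, 'num']

M[T, 'num'] = T → S T'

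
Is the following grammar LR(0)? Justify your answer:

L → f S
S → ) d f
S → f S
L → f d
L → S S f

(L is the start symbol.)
No. Reduce-reduce conflict: [L → f S .] and [S → f S .]

Augment with L' → L and build the canonical LR(0) collection (I0 = CLOSURE({[L' → . L]}), then GOTO on every symbol after a dot until no new states appear). It has 13 states:
  I0: { [L → . S S f], [L → . f S], [L → . f d], [L' → . L], [S → . ) d f], [S → . f S] }  — shift
  I1: { [S → ) . d f] }  — shift
  I2: { [L' → L .] }  — accept
  I3: { [L → S . S f], [S → . ) d f], [S → . f S] }  — shift
  I4: { [L → f . S], [L → f . d], [S → . ) d f], [S → . f S], [S → f . S] }  — shift
  I5: { [L → f S .], [S → f S .] }  — 2 reduces
  I6: { [L → f d .] }  — reduce
  I7: { [S → . ) d f], [S → . f S], [S → f . S] }  — shift
  I8: { [S → f S .] }  — reduce
  I9: { [L → S S . f] }  — shift
  I10: { [L → S S f .] }  — reduce
  I11: { [S → ) d . f] }  — shift
  I12: { [S → ) d f .] }  — reduce

Conflict in state I5:
  Reduce-reduce conflict: [L → f S .] and [S → f S .]
So the grammar is NOT LR(0).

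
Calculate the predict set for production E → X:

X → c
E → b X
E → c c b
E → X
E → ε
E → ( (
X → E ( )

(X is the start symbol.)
{ '(', 'b', 'c' }

PREDICT(E → X) = (FIRST(RHS) \ {ε}) ∪ (FOLLOW(E) if ε ∈ FIRST(RHS), i.e. RHS ⇒* ε)
FIRST(X) = { '(', 'b', 'c' }
FIRST(X) = { '(', 'b', 'c' }
ε ∉ FIRST(X), so FOLLOW(E) is not added.
PREDICT(E → X) = { '(', 'b', 'c' }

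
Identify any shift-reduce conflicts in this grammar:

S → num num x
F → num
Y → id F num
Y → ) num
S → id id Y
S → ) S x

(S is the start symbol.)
No shift-reduce conflicts

Augment with S' → S and build the canonical LR(0) collection (I0 = CLOSURE({[S' → . S]}), then GOTO on every symbol after a dot until no new states appear). It has 17 states:
  I0: { [S → . ) S x], [S → . id id Y], [S → . num num x], [S' → . S] }  — shift
  I1: { [S → ) . S x], [S → . ) S x], [S → . id id Y], [S → . num num x] }  — shift
  I2: { [S' → S .] }  — accept
  I3: { [S → id . id Y] }  — shift
  I4: { [S → num . num x] }  — shift
  I5: { [S → num num . x] }  — shift
  I6: { [S → num num x .] }  — reduce
  I7: { [S → id id . Y], [Y → . ) num], [Y → . id F num] }  — shift
  I8: { [Y → ) . num] }  — shift
  I9: { [S → id id Y .] }  — reduce
  I10: { [F → . num], [Y → id . F num] }  — shift
  I11: { [Y → id F . num] }  — shift
  I12: { [F → num .] }  — reduce
  I13: { [Y → id F num .] }  — reduce
  I14: { [Y → ) num .] }  — reduce
  I15: { [S → ) S . x] }  — shift
  I16: { [S → ) S x .] }  — reduce

No state contains both a complete item and a shift item.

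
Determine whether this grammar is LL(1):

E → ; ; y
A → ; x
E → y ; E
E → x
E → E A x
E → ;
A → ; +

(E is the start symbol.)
No. Predict set conflict for E: { ';' }

Relevant sets:
  FIRST(E) = { ';', 'x', 'y' }

For E:
  PREDICT(E → ';' ';' y) = { ';' }
  PREDICT(E → y ';' E) = { 'y' }
  PREDICT(E → x) = { 'x' }
  PREDICT(E → E A x) = { ';', 'x', 'y' }
  PREDICT(E → ';') = { ';' }
For A:
  PREDICT(A → ';' x) = { ';' }
  PREDICT(A → ';' '+') = { ';' }

Conflict found: Predict set conflict for E: { ';' }
The grammar is NOT LL(1).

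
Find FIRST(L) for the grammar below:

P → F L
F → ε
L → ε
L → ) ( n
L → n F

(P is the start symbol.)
To compute FIRST(L), examine every production with L on the left-hand side, reading each right-hand side left to right until a non-nullable symbol is reached.

From L → ε:
  - ε-production, so ε ∈ FIRST(L)
From L → ) ( n:
  - ')' is a terminal: add ')' and stop
From L → n F:
  - n is a terminal: add 'n' and stop

Collecting: FIRST(L) = { ')', 'n', ε }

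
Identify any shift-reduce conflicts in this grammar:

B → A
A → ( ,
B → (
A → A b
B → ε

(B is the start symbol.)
Yes — I0: [B → .] vs [A → . ( ,]; I1: [B → ( .] vs [A → ( . ,]; I2: [B → A .] vs [A → A . b]

Augment with B' → B and build the canonical LR(0) collection (I0 = CLOSURE({[B' → . B]}), then GOTO on every symbol after a dot until no new states appear). It has 6 states:
  I0: { [A → . ( ,], [A → . A b], [B → . (], [B → . A], [B → .], [B' → . B] }  — shift, reduce
  I1: { [A → ( . ,], [B → ( .] }  — shift, reduce
  I2: { [A → A . b], [B → A .] }  — shift, reduce
  I3: { [B' → B .] }  — accept
  I4: { [A → A b .] }  — reduce
  I5: { [A → ( , .] }  — reduce

I0 contains reduce item [B → .] and shift items [A → . ( ,], [B → . (] — shift-reduce conflict.
I1 contains reduce item [B → ( .] and shift item [A → ( . ,] — shift-reduce conflict.
I2 contains reduce item [B → A .] and shift item [A → A . b] — shift-reduce conflict.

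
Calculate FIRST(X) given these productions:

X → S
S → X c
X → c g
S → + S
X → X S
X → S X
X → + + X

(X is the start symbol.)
{ '+', 'c' }

To compute FIRST(X), examine every production with X on the left-hand side, reading each right-hand side left to right until a non-nullable symbol is reached.

FIRST sets of the other non-terminals involved (by the same procedure, iterated to a fixed point):
  FIRST(S) = { '+', 'c' }

From X → S:
  - S is a non-terminal: add FIRST(S) \ {ε} = { '+', 'c' }
    S is not nullable, so stop
From X → c g:
  - c is a terminal: add 'c' and stop
From X → X S:
  - X is the symbol being defined: contributes nothing new
    X is not nullable, so stop
From X → S X:
  - S is a non-terminal: add FIRST(S) \ {ε} = { '+', 'c' }
    S is not nullable, so stop
From X → + + X:
  - '+' is a terminal: add '+' and stop

Collecting: FIRST(X) = { '+', 'c' }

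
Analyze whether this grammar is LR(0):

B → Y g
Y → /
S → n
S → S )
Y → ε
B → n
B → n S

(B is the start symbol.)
No. Shift-reduce conflict between [Y → .] and [B → . n]

A grammar is LR(0) if no state in the canonical LR(0) collection has:
  - both a shift item (dot before a terminal) and a complete item (shift-reduce conflict), or
  - two or more complete items (reduce-reduce conflict; the accept item [B' → B .] counts as a complete item here).

Augment with B' → B and build the canonical LR(0) collection (I0 = CLOSURE({[B' → . B]}), then GOTO on every symbol after a dot until no new states appear). It has 9 states:
  I0: { [B → . Y g], [B → . n S], [B → . n], [B' → . B], [Y → . /], [Y → .] }  — shift, reduce
  I1: { [Y → / .] }  — reduce
  I2: { [B' → B .] }  — accept
  I3: { [B → Y . g] }  — shift
  I4: { [B → n . S], [B → n .], [S → . S )], [S → . n] }  — shift, reduce
  I5: { [B → n S .], [S → S . )] }  — shift, reduce
  I6: { [S → n .] }  — reduce
  I7: { [S → S ) .] }  — reduce
  I8: { [B → Y g .] }  — reduce

Conflict in state I0:
  Shift-reduce conflict between [Y → .] and [B → . n]
So the grammar is NOT LR(0).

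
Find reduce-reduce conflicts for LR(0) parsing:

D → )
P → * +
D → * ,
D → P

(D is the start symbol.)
Augment with D' → D and build the canonical LR(0) collection (I0 = CLOSURE({[D' → . D]}), then GOTO on every symbol after a dot until no new states appear). It has 7 states:
  I0: { [D → . )], [D → . * ,], [D → . P], [D' → . D], [P → . * +] }  — shift
  I1: { [D → ) .] }  — reduce
  I2: { [D → * . ,], [P → * . +] }  — shift
  I3: { [D' → D .] }  — accept
  I4: { [D → P .] }  — reduce
  I5: { [P → * + .] }  — reduce
  I6: { [D → * , .] }  — reduce

No state contains more than one complete item.

Answer: No reduce-reduce conflicts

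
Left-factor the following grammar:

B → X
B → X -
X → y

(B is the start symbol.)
B → X B'
B' → ε
B' → -
X → y

Left-factoring transforms A → αβ₁ | αβ₂ into A → αA' and A' → β₁ | β₂
(α is the longest common prefix among the alternatives). Repeat until
no nonterminal has two alternatives with a common prefix.

Round 1: B has alternatives sharing prefix 'X'. Introduce B': B → X B'
  Add: B' → ε
  Add: B' → -

No remaining common prefixes — done.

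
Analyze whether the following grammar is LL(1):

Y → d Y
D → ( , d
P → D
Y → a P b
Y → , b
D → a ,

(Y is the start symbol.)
Yes, the grammar is LL(1).

For Y:
  PREDICT(Y → d Y) = { 'd' }
  PREDICT(Y → a P b) = { 'a' }
  PREDICT(Y → ',' b) = { ',' }
For D:
  PREDICT(D → '(' ',' d) = { '(' }
  PREDICT(D → a ',') = { 'a' }
P has a single production, so nothing to check there.

All predict sets are disjoint. The grammar IS LL(1).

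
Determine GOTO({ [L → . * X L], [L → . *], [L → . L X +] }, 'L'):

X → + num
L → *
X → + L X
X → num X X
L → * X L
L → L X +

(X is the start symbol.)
{ [L → L . X +], [X → . + L X], [X → . + num], [X → . num X X] }

GOTO(I, 'L') = CLOSURE({ [A → αX.β] : [A → α.Xβ] ∈ I, X = 'L' })

Items with dot before 'L', with the dot advanced:
  [L → . L X +] → [L → L . X +]
Closure of the advanced items:
  [L → L . X +] has the dot before X: add [X → . + num], [X → . + L X], [X → . num X X]

GOTO = { [L → L . X +], [X → . + L X], [X → . + num], [X → . num X X] }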